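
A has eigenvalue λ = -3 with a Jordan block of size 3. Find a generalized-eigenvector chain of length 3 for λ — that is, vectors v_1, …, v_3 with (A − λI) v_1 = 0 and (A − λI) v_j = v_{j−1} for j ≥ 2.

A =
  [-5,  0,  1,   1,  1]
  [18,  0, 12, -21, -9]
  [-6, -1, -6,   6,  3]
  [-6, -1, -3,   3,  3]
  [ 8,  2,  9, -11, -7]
A Jordan chain for λ = -3 of length 3:
v_1 = (1, 0, 0, 0, 2)ᵀ
v_2 = (1, 12, -3, -3, 9)ᵀ
v_3 = (0, 0, 1, 0, 0)ᵀ

Let N = A − (-3)·I. We want v_3 with N^3 v_3 = 0 but N^2 v_3 ≠ 0; then v_{j-1} := N · v_j for j = 3, …, 2.

Pick v_3 = (0, 0, 1, 0, 0)ᵀ.
Then v_2 = N · v_3 = (1, 12, -3, -3, 9)ᵀ.
Then v_1 = N · v_2 = (1, 0, 0, 0, 2)ᵀ.

Sanity check: (A − (-3)·I) v_1 = (0, 0, 0, 0, 0)ᵀ = 0. ✓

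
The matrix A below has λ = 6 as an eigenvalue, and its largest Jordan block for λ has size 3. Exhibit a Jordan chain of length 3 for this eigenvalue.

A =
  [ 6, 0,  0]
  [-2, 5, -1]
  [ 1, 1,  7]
A Jordan chain for λ = 6 of length 3:
v_1 = (0, 1, -1)ᵀ
v_2 = (0, -2, 1)ᵀ
v_3 = (1, 0, 0)ᵀ

Let N = A − (6)·I. We want v_3 with N^3 v_3 = 0 but N^2 v_3 ≠ 0; then v_{j-1} := N · v_j for j = 3, …, 2.

Pick v_3 = (1, 0, 0)ᵀ.
Then v_2 = N · v_3 = (0, -2, 1)ᵀ.
Then v_1 = N · v_2 = (0, 1, -1)ᵀ.

Sanity check: (A − (6)·I) v_1 = (0, 0, 0)ᵀ = 0. ✓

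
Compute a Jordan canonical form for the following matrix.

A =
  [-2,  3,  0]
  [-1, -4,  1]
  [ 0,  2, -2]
J_2(-3) ⊕ J_1(-2)

The characteristic polynomial is
  det(x·I − A) = x^3 + 8*x^2 + 21*x + 18 = (x + 2)*(x + 3)^2

Eigenvalues and multiplicities (the geometric multiplicity of λ is n − rank(A − λI), which equals the number of Jordan blocks for λ):
  λ = -3: algebraic multiplicity = 2, geometric multiplicity = 1
  λ = -2: algebraic multiplicity = 1, geometric multiplicity = 1

Determining the block sizes for each eigenvalue:
  λ = -3: one block (gm = 1), so the single block has size am = 2 → block sizes [2]
  λ = -2: one block (gm = 1), so the single block has size am = 1 → block sizes [1]

Assembling the blocks gives a Jordan form
J =
  [-3,  1,  0]
  [ 0, -3,  0]
  [ 0,  0, -2]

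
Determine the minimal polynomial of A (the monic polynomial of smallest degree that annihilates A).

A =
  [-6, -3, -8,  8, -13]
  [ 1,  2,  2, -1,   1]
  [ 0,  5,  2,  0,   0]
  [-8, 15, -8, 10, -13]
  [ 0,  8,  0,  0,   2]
x^3 - 6*x^2 + 12*x - 8

The characteristic polynomial is χ_A(x) = (x - 2)^5, so the eigenvalues are known. The minimal polynomial is
  m_A(x) = Π_λ (x − λ)^{k_λ}
where k_λ is the size of the *largest* Jordan block for λ (equivalently, the smallest k with (A − λI)^k v = 0 for every generalised eigenvector v of λ).

  λ = 2: largest Jordan block has size 3, contributing (x − 2)^3

So m_A(x) = (x - 2)^3 = x^3 - 6*x^2 + 12*x - 8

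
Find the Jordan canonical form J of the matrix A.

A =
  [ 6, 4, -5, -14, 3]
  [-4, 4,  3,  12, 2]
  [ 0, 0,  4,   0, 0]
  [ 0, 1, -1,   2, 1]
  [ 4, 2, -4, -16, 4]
J_3(4) ⊕ J_2(4)

The characteristic polynomial is
  det(x·I − A) = x^5 - 20*x^4 + 160*x^3 - 640*x^2 + 1280*x - 1024 = (x - 4)^5

Eigenvalues and multiplicities (the geometric multiplicity of λ is n − rank(A − λI), which equals the number of Jordan blocks for λ):
  λ = 4: algebraic multiplicity = 5, geometric multiplicity = 2

Determining the block sizes for each eigenvalue:
  λ = 4: with am = 5 and gm = 2, the partition is not yet determined (e.g. several partitions of 5 into 2 parts exist). Let N = A − (4)·I. Computing rank(N^1) = 3, rank(N^2) = 1, rank(N^3) = 0; the number of blocks of size ≥ j is rank(N^{j−1}) − rank(N^j), giving [2, 2, 1]. So we have 1 block(s) of size 3, 1 block(s) of size 2 → block sizes [3, 2]

Assembling the blocks gives a Jordan form
J =
  [4, 1, 0, 0, 0]
  [0, 4, 1, 0, 0]
  [0, 0, 4, 0, 0]
  [0, 0, 0, 4, 1]
  [0, 0, 0, 0, 4]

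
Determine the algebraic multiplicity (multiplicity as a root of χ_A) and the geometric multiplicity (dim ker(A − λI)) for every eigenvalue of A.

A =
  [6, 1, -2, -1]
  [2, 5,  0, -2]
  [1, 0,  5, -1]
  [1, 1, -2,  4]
λ = 5: alg = 4, geom = 2

Step 1 — factor the characteristic polynomial to read off the algebraic multiplicities:
  χ_A(x) = (x - 5)^4

Step 2 — compute geometric multiplicities via the rank-nullity identity g(λ) = n − rank(A − λI):
  rank(A − (5)·I) = 2, so dim ker(A − (5)·I) = n − 2 = 2

Summary:
  λ = 5: algebraic multiplicity = 4, geometric multiplicity = 2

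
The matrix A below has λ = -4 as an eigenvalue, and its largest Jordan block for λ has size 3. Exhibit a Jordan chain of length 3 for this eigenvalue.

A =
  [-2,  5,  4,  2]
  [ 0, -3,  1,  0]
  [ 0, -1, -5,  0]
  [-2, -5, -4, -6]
A Jordan chain for λ = -4 of length 3:
v_1 = (1, 0, 0, -1)ᵀ
v_2 = (5, 1, -1, -5)ᵀ
v_3 = (0, 1, 0, 0)ᵀ

Let N = A − (-4)·I. We want v_3 with N^3 v_3 = 0 but N^2 v_3 ≠ 0; then v_{j-1} := N · v_j for j = 3, …, 2.

Pick v_3 = (0, 1, 0, 0)ᵀ.
Then v_2 = N · v_3 = (5, 1, -1, -5)ᵀ.
Then v_1 = N · v_2 = (1, 0, 0, -1)ᵀ.

Sanity check: (A − (-4)·I) v_1 = (0, 0, 0, 0)ᵀ = 0. ✓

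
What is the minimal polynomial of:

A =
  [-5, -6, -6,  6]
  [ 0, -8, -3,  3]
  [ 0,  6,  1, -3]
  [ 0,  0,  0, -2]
x^2 + 7*x + 10

The characteristic polynomial is χ_A(x) = (x + 2)^2*(x + 5)^2, so the eigenvalues are known. The minimal polynomial is
  m_A(x) = Π_λ (x − λ)^{k_λ}
where k_λ is the size of the *largest* Jordan block for λ (equivalently, the smallest k with (A − λI)^k v = 0 for every generalised eigenvector v of λ).

  λ = -5: largest Jordan block has size 1, contributing (x + 5)
  λ = -2: largest Jordan block has size 1, contributing (x + 2)

So m_A(x) = (x + 2)*(x + 5) = x^2 + 7*x + 10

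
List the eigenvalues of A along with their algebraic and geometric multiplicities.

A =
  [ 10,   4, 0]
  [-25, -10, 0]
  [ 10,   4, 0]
λ = 0: alg = 3, geom = 2

Step 1 — factor the characteristic polynomial to read off the algebraic multiplicities:
  χ_A(x) = x^3

Step 2 — compute geometric multiplicities via the rank-nullity identity g(λ) = n − rank(A − λI):
  rank(A − (0)·I) = 1, so dim ker(A − (0)·I) = n − 1 = 2

Summary:
  λ = 0: algebraic multiplicity = 3, geometric multiplicity = 2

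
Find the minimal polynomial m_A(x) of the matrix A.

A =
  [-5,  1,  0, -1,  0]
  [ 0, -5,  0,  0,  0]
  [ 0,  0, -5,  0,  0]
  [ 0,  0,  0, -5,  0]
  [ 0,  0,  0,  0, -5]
x^2 + 10*x + 25

The characteristic polynomial is χ_A(x) = (x + 5)^5, so the eigenvalues are known. The minimal polynomial is
  m_A(x) = Π_λ (x − λ)^{k_λ}
where k_λ is the size of the *largest* Jordan block for λ (equivalently, the smallest k with (A − λI)^k v = 0 for every generalised eigenvector v of λ).

  λ = -5: largest Jordan block has size 2, contributing (x + 5)^2

So m_A(x) = (x + 5)^2 = x^2 + 10*x + 25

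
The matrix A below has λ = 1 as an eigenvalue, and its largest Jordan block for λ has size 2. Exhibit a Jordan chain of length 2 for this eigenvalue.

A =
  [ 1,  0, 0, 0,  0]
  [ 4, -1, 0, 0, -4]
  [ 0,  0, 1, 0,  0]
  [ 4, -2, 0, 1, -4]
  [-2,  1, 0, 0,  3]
A Jordan chain for λ = 1 of length 2:
v_1 = (0, 4, 0, 4, -2)ᵀ
v_2 = (1, 0, 0, 0, 0)ᵀ

Let N = A − (1)·I. We want v_2 with N^2 v_2 = 0 but N^1 v_2 ≠ 0; then v_{j-1} := N · v_j for j = 2, …, 2.

Pick v_2 = (1, 0, 0, 0, 0)ᵀ.
Then v_1 = N · v_2 = (0, 4, 0, 4, -2)ᵀ.

Sanity check: (A − (1)·I) v_1 = (0, 0, 0, 0, 0)ᵀ = 0. ✓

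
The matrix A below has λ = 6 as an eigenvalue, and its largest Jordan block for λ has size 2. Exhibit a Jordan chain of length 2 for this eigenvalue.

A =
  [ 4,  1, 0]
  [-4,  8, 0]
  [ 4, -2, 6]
A Jordan chain for λ = 6 of length 2:
v_1 = (-2, -4, 4)ᵀ
v_2 = (1, 0, 0)ᵀ

Let N = A − (6)·I. We want v_2 with N^2 v_2 = 0 but N^1 v_2 ≠ 0; then v_{j-1} := N · v_j for j = 2, …, 2.

Pick v_2 = (1, 0, 0)ᵀ.
Then v_1 = N · v_2 = (-2, -4, 4)ᵀ.

Sanity check: (A − (6)·I) v_1 = (0, 0, 0)ᵀ = 0. ✓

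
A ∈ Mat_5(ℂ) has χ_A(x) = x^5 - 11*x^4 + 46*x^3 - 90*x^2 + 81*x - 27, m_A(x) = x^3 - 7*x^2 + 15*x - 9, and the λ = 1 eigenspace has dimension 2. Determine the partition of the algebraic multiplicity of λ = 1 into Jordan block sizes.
Block sizes for λ = 1: [1, 1]

Step 1 — from the characteristic polynomial, algebraic multiplicity of λ = 1 is 2. From dim ker(A − (1)·I) = 2, there are exactly 2 Jordan blocks for λ = 1.
Step 2 — from the minimal polynomial, the factor (x − 1) tells us the largest block for λ = 1 has size 1.
Step 3 — with total size 2, 2 blocks, and largest block 1, the block sizes (in nonincreasing order) are [1, 1].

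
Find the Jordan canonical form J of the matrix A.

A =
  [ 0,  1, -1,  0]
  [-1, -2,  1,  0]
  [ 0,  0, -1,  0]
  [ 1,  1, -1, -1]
J_2(-1) ⊕ J_1(-1) ⊕ J_1(-1)

The characteristic polynomial is
  det(x·I − A) = x^4 + 4*x^3 + 6*x^2 + 4*x + 1 = (x + 1)^4

Eigenvalues and multiplicities (the geometric multiplicity of λ is n − rank(A − λI), which equals the number of Jordan blocks for λ):
  λ = -1: algebraic multiplicity = 4, geometric multiplicity = 3

Determining the block sizes for each eigenvalue:
  λ = -1: 3 blocks summing to 4 forces exactly one block of size 2 and the rest size 1 → block sizes [2, 1, 1]

Assembling the blocks gives a Jordan form
J =
  [-1,  1,  0,  0]
  [ 0, -1,  0,  0]
  [ 0,  0, -1,  0]
  [ 0,  0,  0, -1]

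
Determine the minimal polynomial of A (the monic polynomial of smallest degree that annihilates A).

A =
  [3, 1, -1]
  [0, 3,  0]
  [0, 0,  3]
x^2 - 6*x + 9

The characteristic polynomial is χ_A(x) = (x - 3)^3, so the eigenvalues are known. The minimal polynomial is
  m_A(x) = Π_λ (x − λ)^{k_λ}
where k_λ is the size of the *largest* Jordan block for λ (equivalently, the smallest k with (A − λI)^k v = 0 for every generalised eigenvector v of λ).

  λ = 3: largest Jordan block has size 2, contributing (x − 3)^2

So m_A(x) = (x - 3)^2 = x^2 - 6*x + 9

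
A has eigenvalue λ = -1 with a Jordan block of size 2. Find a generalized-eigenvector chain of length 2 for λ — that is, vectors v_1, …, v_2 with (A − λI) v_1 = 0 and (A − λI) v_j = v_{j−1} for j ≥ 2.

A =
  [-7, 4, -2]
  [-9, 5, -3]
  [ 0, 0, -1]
A Jordan chain for λ = -1 of length 2:
v_1 = (-6, -9, 0)ᵀ
v_2 = (1, 0, 0)ᵀ

Let N = A − (-1)·I. We want v_2 with N^2 v_2 = 0 but N^1 v_2 ≠ 0; then v_{j-1} := N · v_j for j = 2, …, 2.

Pick v_2 = (1, 0, 0)ᵀ.
Then v_1 = N · v_2 = (-6, -9, 0)ᵀ.

Sanity check: (A − (-1)·I) v_1 = (0, 0, 0)ᵀ = 0. ✓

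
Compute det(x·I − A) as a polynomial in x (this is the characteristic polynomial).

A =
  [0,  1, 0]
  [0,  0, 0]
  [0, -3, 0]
x^3

Expanding det(x·I − A) (e.g. by cofactor expansion or by noting that A is similar to its Jordan form J, which has the same characteristic polynomial as A) gives
  χ_A(x) = x^3
which factors as x^3. The eigenvalues (with algebraic multiplicities) are λ = 0 with multiplicity 3.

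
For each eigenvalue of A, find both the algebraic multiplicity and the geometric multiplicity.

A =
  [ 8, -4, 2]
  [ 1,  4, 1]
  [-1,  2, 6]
λ = 6: alg = 3, geom = 1

Step 1 — factor the characteristic polynomial to read off the algebraic multiplicities:
  χ_A(x) = (x - 6)^3

Step 2 — compute geometric multiplicities via the rank-nullity identity g(λ) = n − rank(A − λI):
  rank(A − (6)·I) = 2, so dim ker(A − (6)·I) = n − 2 = 1

Summary:
  λ = 6: algebraic multiplicity = 3, geometric multiplicity = 1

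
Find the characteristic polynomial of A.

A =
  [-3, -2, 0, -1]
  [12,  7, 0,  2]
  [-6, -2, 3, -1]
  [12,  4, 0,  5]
x^4 - 12*x^3 + 54*x^2 - 108*x + 81

Expanding det(x·I − A) (e.g. by cofactor expansion or by noting that A is similar to its Jordan form J, which has the same characteristic polynomial as A) gives
  χ_A(x) = x^4 - 12*x^3 + 54*x^2 - 108*x + 81
which factors as (x - 3)^4. The eigenvalues (with algebraic multiplicities) are λ = 3 with multiplicity 4.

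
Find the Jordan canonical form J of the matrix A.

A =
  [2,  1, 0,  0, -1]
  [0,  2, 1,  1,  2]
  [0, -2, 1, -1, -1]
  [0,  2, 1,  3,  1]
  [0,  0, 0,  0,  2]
J_3(2) ⊕ J_2(2)

The characteristic polynomial is
  det(x·I − A) = x^5 - 10*x^4 + 40*x^3 - 80*x^2 + 80*x - 32 = (x - 2)^5

Eigenvalues and multiplicities (the geometric multiplicity of λ is n − rank(A − λI), which equals the number of Jordan blocks for λ):
  λ = 2: algebraic multiplicity = 5, geometric multiplicity = 2

Determining the block sizes for each eigenvalue:
  λ = 2: with am = 5 and gm = 2, the partition is not yet determined (e.g. several partitions of 5 into 2 parts exist). Let N = A − (2)·I. Computing rank(N^1) = 3, rank(N^2) = 1, rank(N^3) = 0; the number of blocks of size ≥ j is rank(N^{j−1}) − rank(N^j), giving [2, 2, 1]. So we have 1 block(s) of size 3, 1 block(s) of size 2 → block sizes [3, 2]

Assembling the blocks gives a Jordan form
J =
  [2, 1, 0, 0, 0]
  [0, 2, 1, 0, 0]
  [0, 0, 2, 0, 0]
  [0, 0, 0, 2, 1]
  [0, 0, 0, 0, 2]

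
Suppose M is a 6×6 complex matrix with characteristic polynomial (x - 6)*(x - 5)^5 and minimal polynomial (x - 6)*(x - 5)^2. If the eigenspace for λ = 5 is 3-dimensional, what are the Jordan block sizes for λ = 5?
Block sizes for λ = 5: [2, 2, 1]

Step 1 — from the characteristic polynomial, algebraic multiplicity of λ = 5 is 5. From dim ker(M − (5)·I) = 3, there are exactly 3 Jordan blocks for λ = 5.
Step 2 — from the minimal polynomial, the factor (x − 5)^2 tells us the largest block for λ = 5 has size 2.
Step 3 — with total size 5, 3 blocks, and largest block 2, the block sizes (in nonincreasing order) are [2, 2, 1].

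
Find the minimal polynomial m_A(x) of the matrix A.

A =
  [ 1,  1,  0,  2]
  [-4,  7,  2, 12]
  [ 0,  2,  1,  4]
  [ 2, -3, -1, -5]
x^2 - 2*x + 1

The characteristic polynomial is χ_A(x) = (x - 1)^4, so the eigenvalues are known. The minimal polynomial is
  m_A(x) = Π_λ (x − λ)^{k_λ}
where k_λ is the size of the *largest* Jordan block for λ (equivalently, the smallest k with (A − λI)^k v = 0 for every generalised eigenvector v of λ).

  λ = 1: largest Jordan block has size 2, contributing (x − 1)^2

So m_A(x) = (x - 1)^2 = x^2 - 2*x + 1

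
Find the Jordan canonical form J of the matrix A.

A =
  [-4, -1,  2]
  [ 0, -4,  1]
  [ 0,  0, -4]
J_3(-4)

The characteristic polynomial is
  det(x·I − A) = x^3 + 12*x^2 + 48*x + 64 = (x + 4)^3

Eigenvalues and multiplicities (the geometric multiplicity of λ is n − rank(A − λI), which equals the number of Jordan blocks for λ):
  λ = -4: algebraic multiplicity = 3, geometric multiplicity = 1

Determining the block sizes for each eigenvalue:
  λ = -4: one block (gm = 1), so the single block has size am = 3 → block sizes [3]

Assembling the blocks gives a Jordan form
J =
  [-4,  1,  0]
  [ 0, -4,  1]
  [ 0,  0, -4]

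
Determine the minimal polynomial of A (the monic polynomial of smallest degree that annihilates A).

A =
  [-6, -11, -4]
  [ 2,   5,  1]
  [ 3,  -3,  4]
x^3 - 3*x^2 + 3*x - 1

The characteristic polynomial is χ_A(x) = (x - 1)^3, so the eigenvalues are known. The minimal polynomial is
  m_A(x) = Π_λ (x − λ)^{k_λ}
where k_λ is the size of the *largest* Jordan block for λ (equivalently, the smallest k with (A − λI)^k v = 0 for every generalised eigenvector v of λ).

  λ = 1: largest Jordan block has size 3, contributing (x − 1)^3

So m_A(x) = (x - 1)^3 = x^3 - 3*x^2 + 3*x - 1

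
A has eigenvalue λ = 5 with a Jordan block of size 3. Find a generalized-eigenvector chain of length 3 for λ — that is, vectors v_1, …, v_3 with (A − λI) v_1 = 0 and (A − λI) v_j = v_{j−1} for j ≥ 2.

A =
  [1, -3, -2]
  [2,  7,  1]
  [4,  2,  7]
A Jordan chain for λ = 5 of length 3:
v_1 = (2, 0, -4)ᵀ
v_2 = (-4, 2, 4)ᵀ
v_3 = (1, 0, 0)ᵀ

Let N = A − (5)·I. We want v_3 with N^3 v_3 = 0 but N^2 v_3 ≠ 0; then v_{j-1} := N · v_j for j = 3, …, 2.

Pick v_3 = (1, 0, 0)ᵀ.
Then v_2 = N · v_3 = (-4, 2, 4)ᵀ.
Then v_1 = N · v_2 = (2, 0, -4)ᵀ.

Sanity check: (A − (5)·I) v_1 = (0, 0, 0)ᵀ = 0. ✓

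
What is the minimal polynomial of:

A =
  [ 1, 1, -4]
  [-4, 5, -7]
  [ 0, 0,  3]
x^3 - 9*x^2 + 27*x - 27

The characteristic polynomial is χ_A(x) = (x - 3)^3, so the eigenvalues are known. The minimal polynomial is
  m_A(x) = Π_λ (x − λ)^{k_λ}
where k_λ is the size of the *largest* Jordan block for λ (equivalently, the smallest k with (A − λI)^k v = 0 for every generalised eigenvector v of λ).

  λ = 3: largest Jordan block has size 3, contributing (x − 3)^3

So m_A(x) = (x - 3)^3 = x^3 - 9*x^2 + 27*x - 27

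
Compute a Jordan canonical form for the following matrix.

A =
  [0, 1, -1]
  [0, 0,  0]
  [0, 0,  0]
J_2(0) ⊕ J_1(0)

The characteristic polynomial is
  det(x·I − A) = x^3

Eigenvalues and multiplicities (the geometric multiplicity of λ is n − rank(A − λI), which equals the number of Jordan blocks for λ):
  λ = 0: algebraic multiplicity = 3, geometric multiplicity = 2

Determining the block sizes for each eigenvalue:
  λ = 0: 2 blocks summing to 3 forces exactly one block of size 2 and the rest size 1 → block sizes [2, 1]

Assembling the blocks gives a Jordan form
J =
  [0, 1, 0]
  [0, 0, 0]
  [0, 0, 0]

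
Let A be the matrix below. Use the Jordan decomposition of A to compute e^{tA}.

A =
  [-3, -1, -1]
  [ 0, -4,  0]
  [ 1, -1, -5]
e^{tA} =
  [t*exp(-4*t) + exp(-4*t), -t*exp(-4*t), -t*exp(-4*t)]
  [0, exp(-4*t), 0]
  [t*exp(-4*t), -t*exp(-4*t), -t*exp(-4*t) + exp(-4*t)]

Strategy: write A = P · J · P⁻¹ where J is a Jordan canonical form, so e^{tA} = P · e^{tJ} · P⁻¹, and e^{tJ} can be computed block-by-block.

A has Jordan form
J =
  [-4,  1,  0]
  [ 0, -4,  0]
  [ 0,  0, -4]
(up to reordering of blocks).

Per-block formulas:
  For a 1×1 block at λ = -4: exp(t · [-4]) = [e^(-4t)].
  For a 2×2 Jordan block J_2(-4): exp(t · J_2(-4)) = e^(-4t)·(I + t·N), where N is the 2×2 nilpotent shift.

After assembling e^{tJ} and conjugating by P, we get:

e^{tA} =
  [t*exp(-4*t) + exp(-4*t), -t*exp(-4*t), -t*exp(-4*t)]
  [0, exp(-4*t), 0]
  [t*exp(-4*t), -t*exp(-4*t), -t*exp(-4*t) + exp(-4*t)]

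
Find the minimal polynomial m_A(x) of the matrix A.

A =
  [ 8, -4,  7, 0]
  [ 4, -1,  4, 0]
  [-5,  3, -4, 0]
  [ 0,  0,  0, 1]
x^3 - 3*x^2 + 3*x - 1

The characteristic polynomial is χ_A(x) = (x - 1)^4, so the eigenvalues are known. The minimal polynomial is
  m_A(x) = Π_λ (x − λ)^{k_λ}
where k_λ is the size of the *largest* Jordan block for λ (equivalently, the smallest k with (A − λI)^k v = 0 for every generalised eigenvector v of λ).

  λ = 1: largest Jordan block has size 3, contributing (x − 1)^3

So m_A(x) = (x - 1)^3 = x^3 - 3*x^2 + 3*x - 1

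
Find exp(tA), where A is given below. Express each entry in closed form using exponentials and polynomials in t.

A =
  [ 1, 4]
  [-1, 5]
e^{tA} =
  [-2*t*exp(3*t) + exp(3*t), 4*t*exp(3*t)]
  [-t*exp(3*t), 2*t*exp(3*t) + exp(3*t)]

Strategy: write A = P · J · P⁻¹ where J is a Jordan canonical form, so e^{tA} = P · e^{tJ} · P⁻¹, and e^{tJ} can be computed block-by-block.

A has Jordan form
J =
  [3, 1]
  [0, 3]
(up to reordering of blocks).

Per-block formulas:
  For a 2×2 Jordan block J_2(3): exp(t · J_2(3)) = e^(3t)·(I + t·N), where N is the 2×2 nilpotent shift.

After assembling e^{tJ} and conjugating by P, we get:

e^{tA} =
  [-2*t*exp(3*t) + exp(3*t), 4*t*exp(3*t)]
  [-t*exp(3*t), 2*t*exp(3*t) + exp(3*t)]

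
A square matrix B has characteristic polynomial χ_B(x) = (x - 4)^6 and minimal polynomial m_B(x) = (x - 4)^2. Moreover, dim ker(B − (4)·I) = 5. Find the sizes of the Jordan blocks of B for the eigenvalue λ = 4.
Block sizes for λ = 4: [2, 1, 1, 1, 1]

Step 1 — from the characteristic polynomial, algebraic multiplicity of λ = 4 is 6. From dim ker(B − (4)·I) = 5, there are exactly 5 Jordan blocks for λ = 4.
Step 2 — from the minimal polynomial, the factor (x − 4)^2 tells us the largest block for λ = 4 has size 2.
Step 3 — with total size 6, 5 blocks, and largest block 2, the block sizes (in nonincreasing order) are [2, 1, 1, 1, 1].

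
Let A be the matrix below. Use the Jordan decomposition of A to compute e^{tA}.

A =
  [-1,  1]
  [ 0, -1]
e^{tA} =
  [exp(-t), t*exp(-t)]
  [0, exp(-t)]

Strategy: write A = P · J · P⁻¹ where J is a Jordan canonical form, so e^{tA} = P · e^{tJ} · P⁻¹, and e^{tJ} can be computed block-by-block.

A has Jordan form
J =
  [-1,  1]
  [ 0, -1]
(up to reordering of blocks).

Per-block formulas:
  For a 2×2 Jordan block J_2(-1): exp(t · J_2(-1)) = e^(-1t)·(I + t·N), where N is the 2×2 nilpotent shift.

After assembling e^{tJ} and conjugating by P, we get:

e^{tA} =
  [exp(-t), t*exp(-t)]
  [0, exp(-t)]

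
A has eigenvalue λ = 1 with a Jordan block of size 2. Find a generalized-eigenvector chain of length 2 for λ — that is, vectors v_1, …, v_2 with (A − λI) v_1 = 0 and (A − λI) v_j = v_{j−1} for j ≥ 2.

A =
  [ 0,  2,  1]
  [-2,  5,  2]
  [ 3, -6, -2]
A Jordan chain for λ = 1 of length 2:
v_1 = (-1, -2, 3)ᵀ
v_2 = (1, 0, 0)ᵀ

Let N = A − (1)·I. We want v_2 with N^2 v_2 = 0 but N^1 v_2 ≠ 0; then v_{j-1} := N · v_j for j = 2, …, 2.

Pick v_2 = (1, 0, 0)ᵀ.
Then v_1 = N · v_2 = (-1, -2, 3)ᵀ.

Sanity check: (A − (1)·I) v_1 = (0, 0, 0)ᵀ = 0. ✓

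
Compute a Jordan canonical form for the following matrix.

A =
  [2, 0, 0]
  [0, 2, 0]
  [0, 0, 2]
J_1(2) ⊕ J_1(2) ⊕ J_1(2)

The characteristic polynomial is
  det(x·I − A) = x^3 - 6*x^2 + 12*x - 8 = (x - 2)^3

Eigenvalues and multiplicities (the geometric multiplicity of λ is n − rank(A − λI), which equals the number of Jordan blocks for λ):
  λ = 2: algebraic multiplicity = 3, geometric multiplicity = 3

Determining the block sizes for each eigenvalue:
  λ = 2: gm = am = 3, so every block has size 1 → block sizes [1, 1, 1]

Assembling the blocks gives a Jordan form
J =
  [2, 0, 0]
  [0, 2, 0]
  [0, 0, 2]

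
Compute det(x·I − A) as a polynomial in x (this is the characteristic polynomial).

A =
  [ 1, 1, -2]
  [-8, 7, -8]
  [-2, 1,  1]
x^3 - 9*x^2 + 27*x - 27

Expanding det(x·I − A) (e.g. by cofactor expansion or by noting that A is similar to its Jordan form J, which has the same characteristic polynomial as A) gives
  χ_A(x) = x^3 - 9*x^2 + 27*x - 27
which factors as (x - 3)^3. The eigenvalues (with algebraic multiplicities) are λ = 3 with multiplicity 3.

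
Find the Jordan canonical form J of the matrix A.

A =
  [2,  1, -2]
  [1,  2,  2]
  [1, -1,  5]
J_2(3) ⊕ J_1(3)

The characteristic polynomial is
  det(x·I − A) = x^3 - 9*x^2 + 27*x - 27 = (x - 3)^3

Eigenvalues and multiplicities (the geometric multiplicity of λ is n − rank(A − λI), which equals the number of Jordan blocks for λ):
  λ = 3: algebraic multiplicity = 3, geometric multiplicity = 2

Determining the block sizes for each eigenvalue:
  λ = 3: 2 blocks summing to 3 forces exactly one block of size 2 and the rest size 1 → block sizes [2, 1]

Assembling the blocks gives a Jordan form
J =
  [3, 1, 0]
  [0, 3, 0]
  [0, 0, 3]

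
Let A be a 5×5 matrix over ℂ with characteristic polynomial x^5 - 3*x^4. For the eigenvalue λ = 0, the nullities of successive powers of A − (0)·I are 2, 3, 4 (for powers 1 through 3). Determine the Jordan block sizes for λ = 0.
Block sizes for λ = 0: [3, 1]

From the dimensions of kernels of powers, the number of Jordan blocks of size at least j is d_j − d_{j−1} where d_j = dim ker(N^j) (with d_0 = 0). Computing the differences gives [2, 1, 1].
The number of blocks of size exactly k is (#blocks of size ≥ k) − (#blocks of size ≥ k + 1), so the partition is: 1 block(s) of size 1, 1 block(s) of size 3.
In nonincreasing order the block sizes are [3, 1].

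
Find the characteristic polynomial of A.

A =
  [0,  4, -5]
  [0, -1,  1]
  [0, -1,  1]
x^3

Expanding det(x·I − A) (e.g. by cofactor expansion or by noting that A is similar to its Jordan form J, which has the same characteristic polynomial as A) gives
  χ_A(x) = x^3
which factors as x^3. The eigenvalues (with algebraic multiplicities) are λ = 0 with multiplicity 3.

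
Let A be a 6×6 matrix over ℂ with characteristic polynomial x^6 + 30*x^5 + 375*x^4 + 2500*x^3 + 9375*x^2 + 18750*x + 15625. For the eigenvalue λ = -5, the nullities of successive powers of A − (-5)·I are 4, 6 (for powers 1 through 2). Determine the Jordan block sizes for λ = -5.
Block sizes for λ = -5: [2, 2, 1, 1]

From the dimensions of kernels of powers, the number of Jordan blocks of size at least j is d_j − d_{j−1} where d_j = dim ker(N^j) (with d_0 = 0). Computing the differences gives [4, 2].
The number of blocks of size exactly k is (#blocks of size ≥ k) − (#blocks of size ≥ k + 1), so the partition is: 2 block(s) of size 1, 2 block(s) of size 2.
In nonincreasing order the block sizes are [2, 2, 1, 1].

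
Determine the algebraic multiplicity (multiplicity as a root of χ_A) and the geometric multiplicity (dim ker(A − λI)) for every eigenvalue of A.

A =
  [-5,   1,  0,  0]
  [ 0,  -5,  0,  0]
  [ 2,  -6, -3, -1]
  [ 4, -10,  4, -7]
λ = -5: alg = 4, geom = 2

Step 1 — factor the characteristic polynomial to read off the algebraic multiplicities:
  χ_A(x) = (x + 5)^4

Step 2 — compute geometric multiplicities via the rank-nullity identity g(λ) = n − rank(A − λI):
  rank(A − (-5)·I) = 2, so dim ker(A − (-5)·I) = n − 2 = 2

Summary:
  λ = -5: algebraic multiplicity = 4, geometric multiplicity = 2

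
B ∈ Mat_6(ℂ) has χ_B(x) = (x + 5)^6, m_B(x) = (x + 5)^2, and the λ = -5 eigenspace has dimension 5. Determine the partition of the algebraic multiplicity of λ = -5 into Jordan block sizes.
Block sizes for λ = -5: [2, 1, 1, 1, 1]

Step 1 — from the characteristic polynomial, algebraic multiplicity of λ = -5 is 6. From dim ker(B − (-5)·I) = 5, there are exactly 5 Jordan blocks for λ = -5.
Step 2 — from the minimal polynomial, the factor (x + 5)^2 tells us the largest block for λ = -5 has size 2.
Step 3 — with total size 6, 5 blocks, and largest block 2, the block sizes (in nonincreasing order) are [2, 1, 1, 1, 1].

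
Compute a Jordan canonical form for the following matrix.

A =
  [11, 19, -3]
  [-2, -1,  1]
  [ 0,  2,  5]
J_3(5)

The characteristic polynomial is
  det(x·I − A) = x^3 - 15*x^2 + 75*x - 125 = (x - 5)^3

Eigenvalues and multiplicities (the geometric multiplicity of λ is n − rank(A − λI), which equals the number of Jordan blocks for λ):
  λ = 5: algebraic multiplicity = 3, geometric multiplicity = 1

Determining the block sizes for each eigenvalue:
  λ = 5: one block (gm = 1), so the single block has size am = 3 → block sizes [3]

Assembling the blocks gives a Jordan form
J =
  [5, 1, 0]
  [0, 5, 1]
  [0, 0, 5]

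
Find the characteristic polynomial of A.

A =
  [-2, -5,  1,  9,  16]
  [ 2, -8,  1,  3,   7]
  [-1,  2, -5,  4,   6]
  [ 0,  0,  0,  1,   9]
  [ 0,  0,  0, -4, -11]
x^5 + 25*x^4 + 250*x^3 + 1250*x^2 + 3125*x + 3125

Expanding det(x·I − A) (e.g. by cofactor expansion or by noting that A is similar to its Jordan form J, which has the same characteristic polynomial as A) gives
  χ_A(x) = x^5 + 25*x^4 + 250*x^3 + 1250*x^2 + 3125*x + 3125
which factors as (x + 5)^5. The eigenvalues (with algebraic multiplicities) are λ = -5 with multiplicity 5.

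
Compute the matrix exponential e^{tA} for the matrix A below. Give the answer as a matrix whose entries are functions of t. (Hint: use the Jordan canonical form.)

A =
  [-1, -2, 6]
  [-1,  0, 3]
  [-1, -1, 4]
e^{tA} =
  [-2*t*exp(t) + exp(t), -2*t*exp(t), 6*t*exp(t)]
  [-t*exp(t), -t*exp(t) + exp(t), 3*t*exp(t)]
  [-t*exp(t), -t*exp(t), 3*t*exp(t) + exp(t)]

Strategy: write A = P · J · P⁻¹ where J is a Jordan canonical form, so e^{tA} = P · e^{tJ} · P⁻¹, and e^{tJ} can be computed block-by-block.

A has Jordan form
J =
  [1, 1, 0]
  [0, 1, 0]
  [0, 0, 1]
(up to reordering of blocks).

Per-block formulas:
  For a 2×2 Jordan block J_2(1): exp(t · J_2(1)) = e^(1t)·(I + t·N), where N is the 2×2 nilpotent shift.
  For a 1×1 block at λ = 1: exp(t · [1]) = [e^(1t)].

After assembling e^{tJ} and conjugating by P, we get:

e^{tA} =
  [-2*t*exp(t) + exp(t), -2*t*exp(t), 6*t*exp(t)]
  [-t*exp(t), -t*exp(t) + exp(t), 3*t*exp(t)]
  [-t*exp(t), -t*exp(t), 3*t*exp(t) + exp(t)]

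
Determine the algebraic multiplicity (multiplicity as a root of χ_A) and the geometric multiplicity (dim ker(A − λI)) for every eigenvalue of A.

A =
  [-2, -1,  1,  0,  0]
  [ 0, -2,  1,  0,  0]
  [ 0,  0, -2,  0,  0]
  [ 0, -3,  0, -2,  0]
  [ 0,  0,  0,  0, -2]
λ = -2: alg = 5, geom = 3

Step 1 — factor the characteristic polynomial to read off the algebraic multiplicities:
  χ_A(x) = (x + 2)^5

Step 2 — compute geometric multiplicities via the rank-nullity identity g(λ) = n − rank(A − λI):
  rank(A − (-2)·I) = 2, so dim ker(A − (-2)·I) = n − 2 = 3

Summary:
  λ = -2: algebraic multiplicity = 5, geometric multiplicity = 3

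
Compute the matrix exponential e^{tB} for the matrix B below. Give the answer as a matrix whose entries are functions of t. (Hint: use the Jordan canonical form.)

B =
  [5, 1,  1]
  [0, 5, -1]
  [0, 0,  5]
e^{tB} =
  [exp(5*t), t*exp(5*t), -t^2*exp(5*t)/2 + t*exp(5*t)]
  [0, exp(5*t), -t*exp(5*t)]
  [0, 0, exp(5*t)]

Strategy: write B = P · J · P⁻¹ where J is a Jordan canonical form, so e^{tB} = P · e^{tJ} · P⁻¹, and e^{tJ} can be computed block-by-block.

B has Jordan form
J =
  [5, 1, 0]
  [0, 5, 1]
  [0, 0, 5]
(up to reordering of blocks).

Per-block formulas:
  For a 3×3 Jordan block J_3(5): exp(t · J_3(5)) = e^(5t)·(I + t·N + (t^2/2)·N^2), where N is the 3×3 nilpotent shift.

After assembling e^{tJ} and conjugating by P, we get:

e^{tB} =
  [exp(5*t), t*exp(5*t), -t^2*exp(5*t)/2 + t*exp(5*t)]
  [0, exp(5*t), -t*exp(5*t)]
  [0, 0, exp(5*t)]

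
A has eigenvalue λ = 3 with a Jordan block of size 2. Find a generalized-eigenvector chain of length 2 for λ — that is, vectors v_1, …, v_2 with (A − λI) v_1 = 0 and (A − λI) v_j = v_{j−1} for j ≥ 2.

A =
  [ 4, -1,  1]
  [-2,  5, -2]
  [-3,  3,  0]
A Jordan chain for λ = 3 of length 2:
v_1 = (1, -2, -3)ᵀ
v_2 = (1, 0, 0)ᵀ

Let N = A − (3)·I. We want v_2 with N^2 v_2 = 0 but N^1 v_2 ≠ 0; then v_{j-1} := N · v_j for j = 2, …, 2.

Pick v_2 = (1, 0, 0)ᵀ.
Then v_1 = N · v_2 = (1, -2, -3)ᵀ.

Sanity check: (A − (3)·I) v_1 = (0, 0, 0)ᵀ = 0. ✓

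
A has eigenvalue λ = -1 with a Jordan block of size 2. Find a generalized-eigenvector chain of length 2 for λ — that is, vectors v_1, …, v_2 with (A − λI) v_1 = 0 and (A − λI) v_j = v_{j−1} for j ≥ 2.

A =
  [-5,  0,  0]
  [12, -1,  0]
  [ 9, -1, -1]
A Jordan chain for λ = -1 of length 2:
v_1 = (0, 0, -1)ᵀ
v_2 = (0, 1, 0)ᵀ

Let N = A − (-1)·I. We want v_2 with N^2 v_2 = 0 but N^1 v_2 ≠ 0; then v_{j-1} := N · v_j for j = 2, …, 2.

Pick v_2 = (0, 1, 0)ᵀ.
Then v_1 = N · v_2 = (0, 0, -1)ᵀ.

Sanity check: (A − (-1)·I) v_1 = (0, 0, 0)ᵀ = 0. ✓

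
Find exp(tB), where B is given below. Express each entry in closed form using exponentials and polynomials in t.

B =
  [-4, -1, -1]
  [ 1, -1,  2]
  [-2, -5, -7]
e^{tB} =
  [t^2*exp(-4*t)/2 + exp(-4*t), t^2*exp(-4*t) - t*exp(-4*t), t^2*exp(-4*t)/2 - t*exp(-4*t)]
  [-t^2*exp(-4*t)/2 + t*exp(-4*t), -t^2*exp(-4*t) + 3*t*exp(-4*t) + exp(-4*t), -t^2*exp(-4*t)/2 + 2*t*exp(-4*t)]
  [t^2*exp(-4*t)/2 - 2*t*exp(-4*t), t^2*exp(-4*t) - 5*t*exp(-4*t), t^2*exp(-4*t)/2 - 3*t*exp(-4*t) + exp(-4*t)]

Strategy: write B = P · J · P⁻¹ where J is a Jordan canonical form, so e^{tB} = P · e^{tJ} · P⁻¹, and e^{tJ} can be computed block-by-block.

B has Jordan form
J =
  [-4,  1,  0]
  [ 0, -4,  1]
  [ 0,  0, -4]
(up to reordering of blocks).

Per-block formulas:
  For a 3×3 Jordan block J_3(-4): exp(t · J_3(-4)) = e^(-4t)·(I + t·N + (t^2/2)·N^2), where N is the 3×3 nilpotent shift.

After assembling e^{tJ} and conjugating by P, we get:

e^{tB} =
  [t^2*exp(-4*t)/2 + exp(-4*t), t^2*exp(-4*t) - t*exp(-4*t), t^2*exp(-4*t)/2 - t*exp(-4*t)]
  [-t^2*exp(-4*t)/2 + t*exp(-4*t), -t^2*exp(-4*t) + 3*t*exp(-4*t) + exp(-4*t), -t^2*exp(-4*t)/2 + 2*t*exp(-4*t)]
  [t^2*exp(-4*t)/2 - 2*t*exp(-4*t), t^2*exp(-4*t) - 5*t*exp(-4*t), t^2*exp(-4*t)/2 - 3*t*exp(-4*t) + exp(-4*t)]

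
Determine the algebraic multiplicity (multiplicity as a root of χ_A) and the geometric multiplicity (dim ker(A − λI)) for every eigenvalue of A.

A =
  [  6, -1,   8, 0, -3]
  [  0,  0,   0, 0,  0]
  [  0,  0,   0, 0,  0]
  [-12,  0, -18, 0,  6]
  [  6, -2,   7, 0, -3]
λ = 0: alg = 4, geom = 3; λ = 3: alg = 1, geom = 1

Step 1 — factor the characteristic polynomial to read off the algebraic multiplicities:
  χ_A(x) = x^4*(x - 3)

Step 2 — compute geometric multiplicities via the rank-nullity identity g(λ) = n − rank(A − λI):
  rank(A − (0)·I) = 2, so dim ker(A − (0)·I) = n − 2 = 3
  rank(A − (3)·I) = 4, so dim ker(A − (3)·I) = n − 4 = 1

Summary:
  λ = 0: algebraic multiplicity = 4, geometric multiplicity = 3
  λ = 3: algebraic multiplicity = 1, geometric multiplicity = 1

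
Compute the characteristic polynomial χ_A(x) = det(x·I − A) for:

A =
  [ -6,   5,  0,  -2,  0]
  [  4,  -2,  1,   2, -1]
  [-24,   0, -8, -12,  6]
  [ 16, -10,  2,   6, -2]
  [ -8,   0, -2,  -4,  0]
x^5 + 10*x^4 + 40*x^3 + 80*x^2 + 80*x + 32

Expanding det(x·I − A) (e.g. by cofactor expansion or by noting that A is similar to its Jordan form J, which has the same characteristic polynomial as A) gives
  χ_A(x) = x^5 + 10*x^4 + 40*x^3 + 80*x^2 + 80*x + 32
which factors as (x + 2)^5. The eigenvalues (with algebraic multiplicities) are λ = -2 with multiplicity 5.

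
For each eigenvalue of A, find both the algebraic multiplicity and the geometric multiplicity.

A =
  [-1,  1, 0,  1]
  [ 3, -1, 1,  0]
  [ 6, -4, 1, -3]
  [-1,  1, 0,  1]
λ = 0: alg = 4, geom = 2

Step 1 — factor the characteristic polynomial to read off the algebraic multiplicities:
  χ_A(x) = x^4

Step 2 — compute geometric multiplicities via the rank-nullity identity g(λ) = n − rank(A − λI):
  rank(A − (0)·I) = 2, so dim ker(A − (0)·I) = n − 2 = 2

Summary:
  λ = 0: algebraic multiplicity = 4, geometric multiplicity = 2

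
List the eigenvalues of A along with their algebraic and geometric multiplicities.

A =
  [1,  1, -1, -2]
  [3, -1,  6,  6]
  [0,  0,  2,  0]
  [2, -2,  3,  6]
λ = 2: alg = 4, geom = 2

Step 1 — factor the characteristic polynomial to read off the algebraic multiplicities:
  χ_A(x) = (x - 2)^4

Step 2 — compute geometric multiplicities via the rank-nullity identity g(λ) = n − rank(A − λI):
  rank(A − (2)·I) = 2, so dim ker(A − (2)·I) = n − 2 = 2

Summary:
  λ = 2: algebraic multiplicity = 4, geometric multiplicity = 2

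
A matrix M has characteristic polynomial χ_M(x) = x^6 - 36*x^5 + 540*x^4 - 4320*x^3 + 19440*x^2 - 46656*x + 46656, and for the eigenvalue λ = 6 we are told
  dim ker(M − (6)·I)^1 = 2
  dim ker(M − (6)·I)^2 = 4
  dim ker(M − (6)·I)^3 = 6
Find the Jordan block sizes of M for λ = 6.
Block sizes for λ = 6: [3, 3]

From the dimensions of kernels of powers, the number of Jordan blocks of size at least j is d_j − d_{j−1} where d_j = dim ker(N^j) (with d_0 = 0). Computing the differences gives [2, 2, 2].
The number of blocks of size exactly k is (#blocks of size ≥ k) − (#blocks of size ≥ k + 1), so the partition is: 2 block(s) of size 3.
In nonincreasing order the block sizes are [3, 3].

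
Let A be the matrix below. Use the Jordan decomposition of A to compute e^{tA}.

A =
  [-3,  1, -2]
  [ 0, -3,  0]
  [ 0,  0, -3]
e^{tA} =
  [exp(-3*t), t*exp(-3*t), -2*t*exp(-3*t)]
  [0, exp(-3*t), 0]
  [0, 0, exp(-3*t)]

Strategy: write A = P · J · P⁻¹ where J is a Jordan canonical form, so e^{tA} = P · e^{tJ} · P⁻¹, and e^{tJ} can be computed block-by-block.

A has Jordan form
J =
  [-3,  1,  0]
  [ 0, -3,  0]
  [ 0,  0, -3]
(up to reordering of blocks).

Per-block formulas:
  For a 1×1 block at λ = -3: exp(t · [-3]) = [e^(-3t)].
  For a 2×2 Jordan block J_2(-3): exp(t · J_2(-3)) = e^(-3t)·(I + t·N), where N is the 2×2 nilpotent shift.

After assembling e^{tJ} and conjugating by P, we get:

e^{tA} =
  [exp(-3*t), t*exp(-3*t), -2*t*exp(-3*t)]
  [0, exp(-3*t), 0]
  [0, 0, exp(-3*t)]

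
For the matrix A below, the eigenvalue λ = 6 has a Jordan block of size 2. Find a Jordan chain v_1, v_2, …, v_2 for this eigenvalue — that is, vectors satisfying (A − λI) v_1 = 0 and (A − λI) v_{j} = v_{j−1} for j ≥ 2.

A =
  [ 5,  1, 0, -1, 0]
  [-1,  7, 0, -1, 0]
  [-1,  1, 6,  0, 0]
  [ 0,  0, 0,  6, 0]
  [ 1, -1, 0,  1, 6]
A Jordan chain for λ = 6 of length 2:
v_1 = (-1, -1, -1, 0, 1)ᵀ
v_2 = (1, 0, 0, 0, 0)ᵀ

Let N = A − (6)·I. We want v_2 with N^2 v_2 = 0 but N^1 v_2 ≠ 0; then v_{j-1} := N · v_j for j = 2, …, 2.

Pick v_2 = (1, 0, 0, 0, 0)ᵀ.
Then v_1 = N · v_2 = (-1, -1, -1, 0, 1)ᵀ.

Sanity check: (A − (6)·I) v_1 = (0, 0, 0, 0, 0)ᵀ = 0. ✓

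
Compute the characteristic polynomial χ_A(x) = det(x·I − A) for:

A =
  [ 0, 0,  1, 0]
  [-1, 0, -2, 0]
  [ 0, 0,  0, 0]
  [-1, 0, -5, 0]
x^4

Expanding det(x·I − A) (e.g. by cofactor expansion or by noting that A is similar to its Jordan form J, which has the same characteristic polynomial as A) gives
  χ_A(x) = x^4
which factors as x^4. The eigenvalues (with algebraic multiplicities) are λ = 0 with multiplicity 4.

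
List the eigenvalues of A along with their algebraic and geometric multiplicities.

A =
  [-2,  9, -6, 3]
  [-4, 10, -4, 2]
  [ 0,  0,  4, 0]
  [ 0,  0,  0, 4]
λ = 4: alg = 4, geom = 3

Step 1 — factor the characteristic polynomial to read off the algebraic multiplicities:
  χ_A(x) = (x - 4)^4

Step 2 — compute geometric multiplicities via the rank-nullity identity g(λ) = n − rank(A − λI):
  rank(A − (4)·I) = 1, so dim ker(A − (4)·I) = n − 1 = 3

Summary:
  λ = 4: algebraic multiplicity = 4, geometric multiplicity = 3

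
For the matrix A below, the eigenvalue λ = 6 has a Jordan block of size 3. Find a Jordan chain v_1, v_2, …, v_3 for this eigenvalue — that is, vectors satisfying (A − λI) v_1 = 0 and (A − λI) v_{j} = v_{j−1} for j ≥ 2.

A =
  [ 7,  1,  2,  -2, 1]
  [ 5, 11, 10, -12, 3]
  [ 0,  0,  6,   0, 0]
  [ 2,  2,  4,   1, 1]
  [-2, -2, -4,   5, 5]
A Jordan chain for λ = 6 of length 3:
v_1 = (1, 5, 0, 2, -2)ᵀ
v_2 = (-2, -12, 0, -5, 5)ᵀ
v_3 = (0, 0, 0, 1, 0)ᵀ

Let N = A − (6)·I. We want v_3 with N^3 v_3 = 0 but N^2 v_3 ≠ 0; then v_{j-1} := N · v_j for j = 3, …, 2.

Pick v_3 = (0, 0, 0, 1, 0)ᵀ.
Then v_2 = N · v_3 = (-2, -12, 0, -5, 5)ᵀ.
Then v_1 = N · v_2 = (1, 5, 0, 2, -2)ᵀ.

Sanity check: (A − (6)·I) v_1 = (0, 0, 0, 0, 0)ᵀ = 0. ✓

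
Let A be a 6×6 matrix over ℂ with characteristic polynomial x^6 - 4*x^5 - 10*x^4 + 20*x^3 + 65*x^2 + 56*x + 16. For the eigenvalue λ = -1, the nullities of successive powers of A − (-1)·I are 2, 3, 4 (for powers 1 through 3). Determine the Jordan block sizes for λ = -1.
Block sizes for λ = -1: [3, 1]

From the dimensions of kernels of powers, the number of Jordan blocks of size at least j is d_j − d_{j−1} where d_j = dim ker(N^j) (with d_0 = 0). Computing the differences gives [2, 1, 1].
The number of blocks of size exactly k is (#blocks of size ≥ k) − (#blocks of size ≥ k + 1), so the partition is: 1 block(s) of size 1, 1 block(s) of size 3.
In nonincreasing order the block sizes are [3, 1].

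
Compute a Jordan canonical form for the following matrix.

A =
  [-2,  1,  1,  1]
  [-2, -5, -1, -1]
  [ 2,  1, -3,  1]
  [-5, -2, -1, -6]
J_3(-4) ⊕ J_1(-4)

The characteristic polynomial is
  det(x·I − A) = x^4 + 16*x^3 + 96*x^2 + 256*x + 256 = (x + 4)^4

Eigenvalues and multiplicities (the geometric multiplicity of λ is n − rank(A − λI), which equals the number of Jordan blocks for λ):
  λ = -4: algebraic multiplicity = 4, geometric multiplicity = 2

Determining the block sizes for each eigenvalue:
  λ = -4: with am = 4 and gm = 2, the partition is not yet determined (e.g. several partitions of 4 into 2 parts exist). Let N = A − (-4)·I. Computing rank(N^1) = 2, rank(N^2) = 1, rank(N^3) = 0; the number of blocks of size ≥ j is rank(N^{j−1}) − rank(N^j), giving [2, 1, 1]. So we have 1 block(s) of size 3, 1 block(s) of size 1 → block sizes [3, 1]

Assembling the blocks gives a Jordan form
J =
  [-4,  1,  0,  0]
  [ 0, -4,  1,  0]
  [ 0,  0, -4,  0]
  [ 0,  0,  0, -4]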